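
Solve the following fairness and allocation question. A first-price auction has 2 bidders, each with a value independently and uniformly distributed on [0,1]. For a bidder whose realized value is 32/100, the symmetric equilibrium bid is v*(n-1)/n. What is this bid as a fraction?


Step 1: The symmetric BNE bidding function is b(v) = v * (n-1) / n
Step 2: Substitute v = 8/25 and n = 2
Step 3: b = 8/25 * 1/2
Step 4: b = 4/25

4/25


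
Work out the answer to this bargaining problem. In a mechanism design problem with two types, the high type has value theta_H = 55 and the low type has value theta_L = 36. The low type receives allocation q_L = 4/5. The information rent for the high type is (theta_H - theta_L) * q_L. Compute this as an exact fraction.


Step 1: theta_H - theta_L = 55 - 36 = 19
Step 2: Information rent = (theta_H - theta_L) * q_L
Step 3: = 19 * 4/5
Step 4: = 76/5

76/5


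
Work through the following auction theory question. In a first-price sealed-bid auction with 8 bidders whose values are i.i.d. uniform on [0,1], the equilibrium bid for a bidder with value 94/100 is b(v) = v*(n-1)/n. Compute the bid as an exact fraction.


Step 1: The symmetric BNE bidding function is b(v) = v * (n-1) / n
Step 2: Substitute v = 47/50 and n = 8
Step 3: b = 47/50 * 7/8
Step 4: b = 329/400

329/400


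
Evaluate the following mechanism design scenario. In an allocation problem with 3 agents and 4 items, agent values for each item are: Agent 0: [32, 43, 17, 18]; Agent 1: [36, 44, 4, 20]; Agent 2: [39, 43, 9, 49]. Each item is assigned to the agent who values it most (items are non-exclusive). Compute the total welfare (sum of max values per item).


Step 1: For each item, find the maximum value among all agents.
Step 2: Item 0 -> Agent 2 (value 39)
Step 3: Item 1 -> Agent 1 (value 44)
Step 4: Item 2 -> Agent 0 (value 17)
Step 5: Item 3 -> Agent 2 (value 49)
Step 6: Total welfare = 39 + 44 + 17 + 49 = 149

149


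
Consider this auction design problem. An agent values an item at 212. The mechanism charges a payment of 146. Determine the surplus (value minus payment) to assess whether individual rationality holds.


Step 1: Surplus = value - payment = 212 - 146 = 66
Step 2: IR is satisfied (surplus >= 0)

66


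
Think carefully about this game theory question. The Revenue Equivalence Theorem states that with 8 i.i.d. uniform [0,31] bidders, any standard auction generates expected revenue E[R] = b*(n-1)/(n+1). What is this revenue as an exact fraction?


Step 1: By Revenue Equivalence, expected revenue = b*(n-1)/(n+1)
Step 2: Substituting n = 8, b = 31
Step 3: Revenue = 31*(8-1)/(8+1) = 31*7/9
Step 4: Revenue = 217/9

217/9


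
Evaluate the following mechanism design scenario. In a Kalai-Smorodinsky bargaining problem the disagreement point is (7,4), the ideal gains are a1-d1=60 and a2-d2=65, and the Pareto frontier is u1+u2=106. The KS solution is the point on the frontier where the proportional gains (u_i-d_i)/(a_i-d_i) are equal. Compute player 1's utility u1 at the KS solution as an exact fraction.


Step 1: At the KS point, (u1-d1)/r1 = (u2-d2)/r2 = t and u1+u2 = 106
Step 2: u1 = d1 + r1*t and u2 = d2 + r2*t, so (d1 + r1*t) + (d2 + r2*t) = 106
Step 3: t = (106 - 7 - 4)/(60 + 65) = 95/125 = 19/25
Step 4: u1 = d1 + r1*t = 7 + 60 * 19/25 = 263/5
Step 5: (Check: u2 = d2 + r2*t = 267/5; u1+u2 = 263/5 + 267/5 = 106, on the frontier.)

263/5


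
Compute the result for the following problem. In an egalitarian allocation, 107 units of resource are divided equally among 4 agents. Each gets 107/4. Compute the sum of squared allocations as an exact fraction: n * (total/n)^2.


Step 1: Each agent's share = 107/4
Step 2: Square of each share = (107/4)^2 = 11449/16
Step 3: Sum of squares = 4 * 11449/16 = 11449/4

11449/4


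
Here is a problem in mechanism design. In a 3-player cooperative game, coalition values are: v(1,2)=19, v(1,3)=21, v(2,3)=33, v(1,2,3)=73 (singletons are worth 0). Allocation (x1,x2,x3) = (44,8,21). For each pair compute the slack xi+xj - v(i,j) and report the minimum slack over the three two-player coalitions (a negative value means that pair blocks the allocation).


Step 1: Slack for coalition (1,2): x1+x2 - v12 = 52 - 19 = 33
Step 2: Slack for coalition (1,3): x1+x3 - v13 = 65 - 21 = 44
Step 3: Slack for coalition (2,3): x2+x3 - v23 = 29 - 33 = -4
Step 4: Minimum slack = min(33, 44, -4) = -4, attained by (2,3); coalition (2,3) can block (slack < 0), so the allocation is not in the core

-4


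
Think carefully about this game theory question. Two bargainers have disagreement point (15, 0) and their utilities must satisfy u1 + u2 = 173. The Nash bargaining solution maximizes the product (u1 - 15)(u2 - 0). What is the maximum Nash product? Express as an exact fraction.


Step 1: The Nash solution splits surplus symmetrically above the disagreement point
Step 2: u1 = (total + d1 - d2)/2 = (173 + 15 - 0)/2 = 94
Step 3: u2 = (total - d1 + d2)/2 = (173 - 15 + 0)/2 = 79
Step 4: Nash product = (94 - 15) * (79 - 0)
Step 5: = 79 * 79 = 6241

6241


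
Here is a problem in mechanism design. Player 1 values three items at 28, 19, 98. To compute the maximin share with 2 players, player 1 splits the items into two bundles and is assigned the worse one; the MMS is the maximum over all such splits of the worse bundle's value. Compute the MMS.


Step 1: Item values = 28, 19, 98
Step 2: Enumerate all 2-bundle partitions and take the smaller bundle:
  Partition 1: {28} vs {19,98} -> bundles 28, 117; min = 28
  Partition 2: {19} vs {28,98} -> bundles 19, 126; min = 19
  Partition 3: {98} vs {28,19} -> bundles 98, 47; min = 47
Step 3: MMS = max(28, 19, 47) = 47

47


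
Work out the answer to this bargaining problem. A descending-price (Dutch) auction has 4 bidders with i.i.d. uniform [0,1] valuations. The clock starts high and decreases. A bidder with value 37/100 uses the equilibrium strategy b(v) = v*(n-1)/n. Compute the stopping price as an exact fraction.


Step 1: Dutch auctions are strategically equivalent to first-price auctions
Step 2: The equilibrium bid is b(v) = v*(n-1)/n
Step 3: b = 37/100 * 3/4
Step 4: b = 111/400

111/400


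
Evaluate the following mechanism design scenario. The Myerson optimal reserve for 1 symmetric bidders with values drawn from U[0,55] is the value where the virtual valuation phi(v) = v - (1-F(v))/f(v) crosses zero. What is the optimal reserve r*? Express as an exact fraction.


Step 1: For U[0,55], F(v) = v/55 and f(v) = 1/55
Step 2: phi(v) = v - (1 - v/55)/(1/55) = v - (55 - v) = 2v - 55
Step 3: Set phi(r*) = 0: 2r* - 55 = 0
Step 4: r* = 55/2 (the number of bidders n = 1 does not enter)

55/2


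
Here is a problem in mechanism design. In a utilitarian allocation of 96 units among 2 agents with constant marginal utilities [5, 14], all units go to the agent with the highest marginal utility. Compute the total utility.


Step 1: The marginal utilities are [5, 14]
Step 2: The highest marginal utility is 14
Step 3: All 96 units go to that agent
Step 4: Total utility = 14 * 96 = 1344

1344


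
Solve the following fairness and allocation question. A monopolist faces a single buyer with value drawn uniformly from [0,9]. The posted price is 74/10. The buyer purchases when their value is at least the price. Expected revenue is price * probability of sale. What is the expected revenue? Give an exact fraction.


Step 1: Posted price r = 37/5, value support [0,9]
Step 2: P(v >= r) = (9 - 37/5)/9 = 8/45
Step 3: Expected revenue = r * P(v >= r) = 37/5 * 8/45
Step 4: Revenue = 296/225

296/225


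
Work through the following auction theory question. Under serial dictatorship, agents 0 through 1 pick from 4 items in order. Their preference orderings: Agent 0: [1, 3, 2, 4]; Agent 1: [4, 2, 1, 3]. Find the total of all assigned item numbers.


Step 1: Agent 0 picks item 1
Step 2: Agent 1 picks item 4
Step 3: Sum = 1 + 4 = 5

5


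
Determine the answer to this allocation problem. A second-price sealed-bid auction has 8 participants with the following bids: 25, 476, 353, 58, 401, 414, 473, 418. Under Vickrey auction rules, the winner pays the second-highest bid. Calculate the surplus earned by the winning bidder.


Step 1: Sort bids in descending order: 476, 473, 418, 414, 401, 353, 58, 25
Step 2: The winning bid is the highest: 476
Step 3: The payment equals the second-highest bid: 473
Step 4: Surplus = winner's bid - payment = 476 - 473 = 3

3


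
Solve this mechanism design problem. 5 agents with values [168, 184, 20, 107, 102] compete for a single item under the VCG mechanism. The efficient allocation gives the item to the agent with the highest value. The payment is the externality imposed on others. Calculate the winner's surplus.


Step 1: The winner is the agent with the highest value: agent 1 with value 184
Step 2: Values of other agents: [168, 20, 107, 102]
Step 3: VCG payment = max of others' values = 168
Step 4: Surplus = 184 - 168 = 16

16


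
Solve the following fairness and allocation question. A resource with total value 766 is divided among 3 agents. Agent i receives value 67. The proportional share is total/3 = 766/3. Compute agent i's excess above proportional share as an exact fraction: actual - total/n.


Step 1: Proportional share = 766/3
Step 2: Agent's actual allocation = 67
Step 3: Excess = 67 - 766/3 = -565/3

-565/3


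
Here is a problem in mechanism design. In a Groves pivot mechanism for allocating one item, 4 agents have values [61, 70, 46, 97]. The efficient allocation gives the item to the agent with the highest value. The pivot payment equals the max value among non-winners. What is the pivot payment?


Step 1: The efficient winner is agent 3 with value 97
Step 2: Other agents' values: [61, 70, 46]
Step 3: Pivot payment = max(others) = 70
Step 4: The winner pays 70

70


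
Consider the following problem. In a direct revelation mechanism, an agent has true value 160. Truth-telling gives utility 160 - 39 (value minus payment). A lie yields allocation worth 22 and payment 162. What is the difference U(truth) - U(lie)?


Step 1: U(truth) = value - payment = 160 - 39 = 121
Step 2: U(lie) = allocation - payment = 22 - 162 = -140
Step 3: IC gap = 121 - (-140) = 261

261


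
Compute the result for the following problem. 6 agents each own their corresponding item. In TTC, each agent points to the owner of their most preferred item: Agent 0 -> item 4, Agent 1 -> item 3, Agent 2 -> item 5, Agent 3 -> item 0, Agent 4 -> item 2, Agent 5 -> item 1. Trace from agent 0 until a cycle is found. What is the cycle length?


Step 1: Trace the pointer graph from agent 0: 0 -> 4 -> 2 -> 5 -> 1 -> 3 -> 0
Step 2: A cycle is detected when we revisit agent 0
Step 3: The cycle is: 0 -> 4 -> 2 -> 5 -> 1 -> 3 -> 0
Step 4: Cycle length = 6

6


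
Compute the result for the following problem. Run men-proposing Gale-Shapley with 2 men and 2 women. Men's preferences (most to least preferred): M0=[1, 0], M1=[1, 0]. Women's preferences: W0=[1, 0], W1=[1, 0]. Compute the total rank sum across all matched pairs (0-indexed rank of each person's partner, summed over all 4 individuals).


Step 1: Run Gale-Shapley (men propose, women hold best offer):
  M0 proposes to W1; she accepts
  M1 proposes to W1; she switches from M0
  M0 proposes to W0; she accepts
Step 2: Final matching: W0-M0, W1-M1
Step 3: 0-indexed ranks (man's rank of his match, then woman's): 1 + 1 + 0 + 0
Step 4: Total rank sum = 2

2


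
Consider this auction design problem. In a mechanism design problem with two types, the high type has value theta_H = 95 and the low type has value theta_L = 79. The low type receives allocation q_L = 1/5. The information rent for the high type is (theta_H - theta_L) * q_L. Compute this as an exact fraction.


Step 1: theta_H - theta_L = 95 - 79 = 16
Step 2: Information rent = (theta_H - theta_L) * q_L
Step 3: = 16 * 1/5
Step 4: = 16/5

16/5


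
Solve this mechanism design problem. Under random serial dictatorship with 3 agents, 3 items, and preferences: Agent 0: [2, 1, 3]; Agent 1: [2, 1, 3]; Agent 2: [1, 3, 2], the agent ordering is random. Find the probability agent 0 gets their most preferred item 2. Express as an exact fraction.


Step 1: Agent 0 wants item 2
Step 2: There are 6 possible orderings of agents
Step 3: In 3 orderings, agent 0 gets item 2
Step 4: Probability = 3/6 = 1/2

1/2


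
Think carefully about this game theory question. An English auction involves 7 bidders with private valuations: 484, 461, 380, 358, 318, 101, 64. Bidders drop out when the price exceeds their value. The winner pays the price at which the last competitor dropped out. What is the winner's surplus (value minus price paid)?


Step 1: Identify the highest value: 484
Step 2: Identify the second-highest value: 461
Step 3: The final price = second-highest value = 461
Step 4: Surplus = 484 - 461 = 23

23


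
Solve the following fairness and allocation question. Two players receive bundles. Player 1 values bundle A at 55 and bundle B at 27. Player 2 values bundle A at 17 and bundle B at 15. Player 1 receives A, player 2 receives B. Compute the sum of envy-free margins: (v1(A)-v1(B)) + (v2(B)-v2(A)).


Step 1: Player 1's margin = v1(A) - v1(B) = 55 - 27 = 28
Step 2: Player 2's margin = v2(B) - v2(A) = 15 - 17 = -2
Step 3: Total margin = 28 + -2 = 26

26


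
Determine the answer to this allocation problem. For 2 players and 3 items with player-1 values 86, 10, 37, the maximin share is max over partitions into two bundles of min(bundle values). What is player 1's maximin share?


Step 1: Item values = 86, 10, 37
Step 2: Enumerate all 2-bundle partitions and take the smaller bundle:
  Partition 1: {86} vs {10,37} -> bundles 86, 47; min = 47
  Partition 2: {10} vs {86,37} -> bundles 10, 123; min = 10
  Partition 3: {37} vs {86,10} -> bundles 37, 96; min = 37
Step 3: MMS = max(47, 10, 37) = 47

47


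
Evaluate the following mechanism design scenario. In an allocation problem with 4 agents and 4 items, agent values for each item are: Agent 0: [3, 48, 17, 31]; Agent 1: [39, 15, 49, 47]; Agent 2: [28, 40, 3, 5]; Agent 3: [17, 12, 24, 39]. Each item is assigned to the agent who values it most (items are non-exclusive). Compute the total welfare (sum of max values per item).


Step 1: For each item, find the maximum value among all agents.
Step 2: Item 0 -> Agent 1 (value 39)
Step 3: Item 1 -> Agent 0 (value 48)
Step 4: Item 2 -> Agent 1 (value 49)
Step 5: Item 3 -> Agent 1 (value 47)
Step 6: Total welfare = 39 + 48 + 49 + 47 = 183

183


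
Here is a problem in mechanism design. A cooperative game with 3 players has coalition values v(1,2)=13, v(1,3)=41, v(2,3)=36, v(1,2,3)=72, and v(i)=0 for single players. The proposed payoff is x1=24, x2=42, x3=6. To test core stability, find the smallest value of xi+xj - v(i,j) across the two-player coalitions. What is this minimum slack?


Step 1: Slack for coalition (1,2): x1+x2 - v12 = 66 - 13 = 53
Step 2: Slack for coalition (1,3): x1+x3 - v13 = 30 - 41 = -11
Step 3: Slack for coalition (2,3): x2+x3 - v23 = 48 - 36 = 12
Step 4: Minimum slack = min(53, -11, 12) = -11, attained by (1,3); coalition (1,3) can block (slack < 0), so the allocation is not in the core

-11


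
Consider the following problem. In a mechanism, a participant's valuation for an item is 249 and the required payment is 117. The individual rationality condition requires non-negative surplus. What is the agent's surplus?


Step 1: Surplus = value - payment = 249 - 117 = 132
Step 2: IR is satisfied (surplus >= 0)

132


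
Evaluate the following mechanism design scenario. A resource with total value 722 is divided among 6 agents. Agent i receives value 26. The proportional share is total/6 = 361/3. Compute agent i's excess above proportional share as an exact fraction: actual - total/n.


Step 1: Proportional share = 722/6 = 361/3
Step 2: Agent's actual allocation = 26
Step 3: Excess = 26 - 361/3 = -283/3

-283/3


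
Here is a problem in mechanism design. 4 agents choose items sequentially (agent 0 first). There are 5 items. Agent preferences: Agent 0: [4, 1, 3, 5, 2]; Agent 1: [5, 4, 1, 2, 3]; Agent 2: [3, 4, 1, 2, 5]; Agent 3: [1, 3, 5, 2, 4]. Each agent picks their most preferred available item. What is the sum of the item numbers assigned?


Step 1: Agent 0 picks item 4
Step 2: Agent 1 picks item 5
Step 3: Agent 2 picks item 3
Step 4: Agent 3 picks item 1
Step 5: Sum = 4 + 5 + 3 + 1 = 13

13


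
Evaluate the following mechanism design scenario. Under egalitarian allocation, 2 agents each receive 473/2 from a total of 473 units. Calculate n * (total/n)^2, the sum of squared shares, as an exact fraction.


Step 1: Each agent's share = 473/2
Step 2: Square of each share = (473/2)^2 = 223729/4
Step 3: Sum of squares = 2 * 223729/4 = 223729/2

223729/2


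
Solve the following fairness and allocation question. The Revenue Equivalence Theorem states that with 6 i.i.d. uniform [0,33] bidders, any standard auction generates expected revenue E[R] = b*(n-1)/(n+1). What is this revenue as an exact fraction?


Step 1: By Revenue Equivalence, expected revenue = b*(n-1)/(n+1)
Step 2: Substituting n = 6, b = 33
Step 3: Revenue = 33*(6-1)/(6+1) = 33*5/7
Step 4: Revenue = 165/7

165/7


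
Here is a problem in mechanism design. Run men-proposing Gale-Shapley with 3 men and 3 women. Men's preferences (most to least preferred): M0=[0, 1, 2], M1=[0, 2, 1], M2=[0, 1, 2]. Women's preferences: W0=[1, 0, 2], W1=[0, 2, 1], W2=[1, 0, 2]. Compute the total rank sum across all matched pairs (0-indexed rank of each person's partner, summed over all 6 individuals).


Step 1: Run Gale-Shapley (men propose, women hold best offer):
  M0 proposes to W0; she accepts
  M1 proposes to W0; she switches from M0
  M2 proposes to W0; rejected
  M2 proposes to W1; she accepts
  M0 proposes to W1; she switches from M2
  M2 proposes to W2; she accepts
Step 2: Final matching: W0-M1, W1-M0, W2-M2
Step 3: 0-indexed ranks (man's rank of his match, then woman's): 0 + 0 + 1 + 0 + 2 + 2
Step 4: Total rank sum = 5

5


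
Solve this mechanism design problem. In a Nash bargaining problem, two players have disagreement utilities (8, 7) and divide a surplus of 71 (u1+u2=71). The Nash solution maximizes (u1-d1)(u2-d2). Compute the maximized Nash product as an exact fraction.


Step 1: The Nash solution splits surplus symmetrically above the disagreement point
Step 2: u1 = (total + d1 - d2)/2 = (71 + 8 - 7)/2 = 36
Step 3: u2 = (total - d1 + d2)/2 = (71 - 8 + 7)/2 = 35
Step 4: Nash product = (36 - 8) * (35 - 7)
Step 5: = 28 * 28 = 784

784


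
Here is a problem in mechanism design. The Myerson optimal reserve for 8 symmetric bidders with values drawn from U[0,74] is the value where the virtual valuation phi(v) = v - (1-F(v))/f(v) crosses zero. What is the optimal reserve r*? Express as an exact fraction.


Step 1: For U[0,74], F(v) = v/74 and f(v) = 1/74
Step 2: phi(v) = v - (1 - v/74)/(1/74) = v - (74 - v) = 2v - 74
Step 3: Set phi(r*) = 0: 2r* - 74 = 0
Step 4: r* = 74/2 = 37 (the number of bidders n = 8 does not enter)

37


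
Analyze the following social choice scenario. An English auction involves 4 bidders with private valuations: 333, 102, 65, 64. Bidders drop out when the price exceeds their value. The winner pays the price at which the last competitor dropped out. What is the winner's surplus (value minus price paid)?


Step 1: Identify the highest value: 333
Step 2: Identify the second-highest value: 102
Step 3: The final price = second-highest value = 102
Step 4: Surplus = 333 - 102 = 231

231


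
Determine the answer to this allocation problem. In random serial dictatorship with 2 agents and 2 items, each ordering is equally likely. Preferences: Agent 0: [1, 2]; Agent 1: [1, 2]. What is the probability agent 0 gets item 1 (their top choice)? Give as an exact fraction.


Step 1: Agent 0 wants item 1
Step 2: There are 2 possible orderings of agents
Step 3: In 1 orderings, agent 0 gets item 1
Step 4: Probability = 1/2

1/2


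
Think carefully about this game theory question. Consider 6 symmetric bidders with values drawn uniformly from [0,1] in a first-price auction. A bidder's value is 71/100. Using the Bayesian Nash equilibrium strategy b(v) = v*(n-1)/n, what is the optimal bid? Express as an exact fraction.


Step 1: The symmetric BNE bidding function is b(v) = v * (n-1) / n
Step 2: Substitute v = 71/100 and n = 6
Step 3: b = 71/100 * 5/6
Step 4: b = 71/120

71/120


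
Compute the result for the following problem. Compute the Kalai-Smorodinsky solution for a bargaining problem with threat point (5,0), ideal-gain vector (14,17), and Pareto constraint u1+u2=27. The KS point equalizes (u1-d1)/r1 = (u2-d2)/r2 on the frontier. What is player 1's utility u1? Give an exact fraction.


Step 1: At the KS point, (u1-d1)/r1 = (u2-d2)/r2 = t and u1+u2 = 27
Step 2: u1 = d1 + r1*t and u2 = d2 + r2*t, so (d1 + r1*t) + (d2 + r2*t) = 27
Step 3: t = (27 - 5 - 0)/(14 + 17) = 22/31
Step 4: u1 = d1 + r1*t = 5 + 14 * 22/31 = 463/31
Step 5: (Check: u2 = d2 + r2*t = 374/31; u1+u2 = 463/31 + 374/31 = 27, on the frontier.)

463/31


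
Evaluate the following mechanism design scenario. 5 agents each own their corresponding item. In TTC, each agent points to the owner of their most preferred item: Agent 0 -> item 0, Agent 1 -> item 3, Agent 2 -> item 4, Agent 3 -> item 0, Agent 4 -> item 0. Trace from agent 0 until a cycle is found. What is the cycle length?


Step 1: Trace the pointer graph from agent 0: 0 -> 0
Step 2: A cycle is detected when we revisit agent 0
Step 3: The cycle is: 0 -> 0
Step 4: Cycle length = 1

1


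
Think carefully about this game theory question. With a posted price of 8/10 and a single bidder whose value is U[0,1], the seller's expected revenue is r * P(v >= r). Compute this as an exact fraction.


Step 1: Posted price r = 4/5, value support [0,1]
Step 2: P(v >= r) = (1 - 4/5)/1 = 1/5
Step 3: Expected revenue = r * P(v >= r) = 4/5 * 1/5
Step 4: Revenue = 4/25

4/25


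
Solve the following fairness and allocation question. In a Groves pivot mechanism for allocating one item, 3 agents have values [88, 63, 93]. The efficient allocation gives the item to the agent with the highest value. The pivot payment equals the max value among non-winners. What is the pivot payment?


Step 1: The efficient winner is agent 2 with value 93
Step 2: Other agents' values: [88, 63]
Step 3: Pivot payment = max(others) = 88
Step 4: The winner pays 88

88


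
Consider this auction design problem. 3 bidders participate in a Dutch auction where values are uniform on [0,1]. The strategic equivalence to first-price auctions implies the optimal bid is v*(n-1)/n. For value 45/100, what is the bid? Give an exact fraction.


Step 1: Dutch auctions are strategically equivalent to first-price auctions
Step 2: The equilibrium bid is b(v) = v*(n-1)/n
Step 3: b = 9/20 * 2/3
Step 4: b = 3/10

3/10


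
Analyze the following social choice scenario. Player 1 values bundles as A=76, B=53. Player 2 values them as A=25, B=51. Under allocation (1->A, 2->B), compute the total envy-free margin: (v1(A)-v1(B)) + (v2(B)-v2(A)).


Step 1: Player 1's margin = v1(A) - v1(B) = 76 - 53 = 23
Step 2: Player 2's margin = v2(B) - v2(A) = 51 - 25 = 26
Step 3: Total margin = 23 + 26 = 49

49


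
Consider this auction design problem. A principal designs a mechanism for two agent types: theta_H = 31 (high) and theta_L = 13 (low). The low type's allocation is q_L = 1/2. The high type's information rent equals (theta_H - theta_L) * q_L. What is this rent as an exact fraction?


Step 1: theta_H - theta_L = 31 - 13 = 18
Step 2: Information rent = (theta_H - theta_L) * q_L
Step 3: = 18 * 1/2
Step 4: = 9

9


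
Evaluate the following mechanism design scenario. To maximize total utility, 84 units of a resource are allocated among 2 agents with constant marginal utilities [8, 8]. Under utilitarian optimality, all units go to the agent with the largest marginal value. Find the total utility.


Step 1: The marginal utilities are [8, 8]
Step 2: The highest marginal utility is 8
Step 3: All 84 units go to that agent
Step 4: Total utility = 8 * 84 = 672

672


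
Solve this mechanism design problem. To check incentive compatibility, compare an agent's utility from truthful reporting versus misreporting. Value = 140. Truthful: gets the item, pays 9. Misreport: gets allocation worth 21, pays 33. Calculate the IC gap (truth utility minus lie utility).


Step 1: U(truth) = value - payment = 140 - 9 = 131
Step 2: U(lie) = allocation - payment = 21 - 33 = -12
Step 3: IC gap = 131 - (-12) = 143

143


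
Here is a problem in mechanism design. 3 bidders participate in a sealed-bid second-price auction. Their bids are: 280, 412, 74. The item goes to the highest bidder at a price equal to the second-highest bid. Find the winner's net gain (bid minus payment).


Step 1: Sort bids in descending order: 412, 280, 74
Step 2: The winning bid is the highest: 412
Step 3: The payment equals the second-highest bid: 280
Step 4: Surplus = winner's bid - payment = 412 - 280 = 132

132


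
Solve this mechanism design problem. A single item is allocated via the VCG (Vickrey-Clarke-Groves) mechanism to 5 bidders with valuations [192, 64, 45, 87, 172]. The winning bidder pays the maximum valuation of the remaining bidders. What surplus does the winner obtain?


Step 1: The winner is the agent with the highest value: agent 0 with value 192
Step 2: Values of other agents: [64, 45, 87, 172]
Step 3: VCG payment = max of others' values = 172
Step 4: Surplus = 192 - 172 = 20

20


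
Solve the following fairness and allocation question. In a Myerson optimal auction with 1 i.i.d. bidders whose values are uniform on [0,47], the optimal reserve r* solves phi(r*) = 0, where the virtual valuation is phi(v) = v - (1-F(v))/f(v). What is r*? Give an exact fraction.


Step 1: For U[0,47], F(v) = v/47 and f(v) = 1/47
Step 2: phi(v) = v - (1 - v/47)/(1/47) = v - (47 - v) = 2v - 47
Step 3: Set phi(r*) = 0: 2r* - 47 = 0
Step 4: r* = 47/2 (the number of bidders n = 1 does not enter)

47/2


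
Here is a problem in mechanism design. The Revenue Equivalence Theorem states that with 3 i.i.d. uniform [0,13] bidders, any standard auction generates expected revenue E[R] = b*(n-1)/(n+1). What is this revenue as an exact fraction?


Step 1: By Revenue Equivalence, expected revenue = b*(n-1)/(n+1)
Step 2: Substituting n = 3, b = 13
Step 3: Revenue = 13*(3-1)/(3+1) = 13*2/4
Step 4: Revenue = 26/4 = 13/2

13/2


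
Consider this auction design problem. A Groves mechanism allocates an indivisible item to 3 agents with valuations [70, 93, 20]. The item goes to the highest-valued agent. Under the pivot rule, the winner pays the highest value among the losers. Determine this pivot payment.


Step 1: The efficient winner is agent 1 with value 93
Step 2: Other agents' values: [70, 20]
Step 3: Pivot payment = max(others) = 70
Step 4: The winner pays 70

70


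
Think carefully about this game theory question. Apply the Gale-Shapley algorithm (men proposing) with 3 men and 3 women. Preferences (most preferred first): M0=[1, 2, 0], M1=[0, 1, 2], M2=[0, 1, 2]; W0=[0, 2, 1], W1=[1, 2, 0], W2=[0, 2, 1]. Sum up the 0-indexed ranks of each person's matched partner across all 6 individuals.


Step 1: Run Gale-Shapley (men propose, women hold best offer):
  M0 proposes to W1; she accepts
  M1 proposes to W0; she accepts
  M2 proposes to W0; she switches from M1
  M1 proposes to W1; she switches from M0
  M0 proposes to W2; she accepts
Step 2: Final matching: W0-M2, W1-M1, W2-M0
Step 3: 0-indexed ranks (man's rank of his match, then woman's): 0 + 1 + 1 + 0 + 1 + 0
Step 4: Total rank sum = 3

3


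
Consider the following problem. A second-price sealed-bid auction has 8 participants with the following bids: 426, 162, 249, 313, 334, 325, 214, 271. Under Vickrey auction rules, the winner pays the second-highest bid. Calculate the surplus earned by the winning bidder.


Step 1: Sort bids in descending order: 426, 334, 325, 313, 271, 249, 214, 162
Step 2: The winning bid is the highest: 426
Step 3: The payment equals the second-highest bid: 334
Step 4: Surplus = winner's bid - payment = 426 - 334 = 92

92


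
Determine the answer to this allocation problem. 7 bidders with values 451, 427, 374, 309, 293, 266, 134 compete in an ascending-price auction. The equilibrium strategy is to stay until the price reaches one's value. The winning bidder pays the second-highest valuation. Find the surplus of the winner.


Step 1: Identify the highest value: 451
Step 2: Identify the second-highest value: 427
Step 3: The final price = second-highest value = 427
Step 4: Surplus = 451 - 427 = 24

24


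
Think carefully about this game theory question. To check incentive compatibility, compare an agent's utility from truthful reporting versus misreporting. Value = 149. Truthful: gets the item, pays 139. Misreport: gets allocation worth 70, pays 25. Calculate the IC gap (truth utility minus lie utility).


Step 1: U(truth) = value - payment = 149 - 139 = 10
Step 2: U(lie) = allocation - payment = 70 - 25 = 45
Step 3: IC gap = 10 - 45 = -35

-35


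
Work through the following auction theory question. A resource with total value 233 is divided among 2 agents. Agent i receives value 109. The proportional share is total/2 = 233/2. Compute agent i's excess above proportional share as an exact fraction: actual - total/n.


Step 1: Proportional share = 233/2
Step 2: Agent's actual allocation = 109
Step 3: Excess = 109 - 233/2 = -15/2

-15/2


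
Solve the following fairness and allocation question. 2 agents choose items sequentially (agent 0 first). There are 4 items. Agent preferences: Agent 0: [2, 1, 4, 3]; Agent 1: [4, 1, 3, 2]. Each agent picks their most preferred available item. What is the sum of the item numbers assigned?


Step 1: Agent 0 picks item 2
Step 2: Agent 1 picks item 4
Step 3: Sum = 2 + 4 = 6

6


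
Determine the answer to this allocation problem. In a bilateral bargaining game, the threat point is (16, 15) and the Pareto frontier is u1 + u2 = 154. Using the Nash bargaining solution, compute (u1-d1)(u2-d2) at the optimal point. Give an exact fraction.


Step 1: The Nash solution splits surplus symmetrically above the disagreement point
Step 2: u1 = (total + d1 - d2)/2 = (154 + 16 - 15)/2 = 155/2
Step 3: u2 = (total - d1 + d2)/2 = (154 - 16 + 15)/2 = 153/2
Step 4: Nash product = (155/2 - 16) * (153/2 - 15)
Step 5: = 123/2 * 123/2 = 15129/4

15129/4


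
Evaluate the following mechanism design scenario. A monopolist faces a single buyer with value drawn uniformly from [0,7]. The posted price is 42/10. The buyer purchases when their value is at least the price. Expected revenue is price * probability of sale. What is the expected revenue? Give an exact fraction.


Step 1: Posted price r = 21/5, value support [0,7]
Step 2: P(v >= r) = (7 - 21/5)/7 = 2/5
Step 3: Expected revenue = r * P(v >= r) = 21/5 * 2/5
Step 4: Revenue = 42/25

42/25


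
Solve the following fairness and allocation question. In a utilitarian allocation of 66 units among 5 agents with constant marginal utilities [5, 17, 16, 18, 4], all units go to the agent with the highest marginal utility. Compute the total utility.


Step 1: The marginal utilities are [5, 17, 16, 18, 4]
Step 2: The highest marginal utility is 18
Step 3: All 66 units go to that agent
Step 4: Total utility = 18 * 66 = 1188

1188


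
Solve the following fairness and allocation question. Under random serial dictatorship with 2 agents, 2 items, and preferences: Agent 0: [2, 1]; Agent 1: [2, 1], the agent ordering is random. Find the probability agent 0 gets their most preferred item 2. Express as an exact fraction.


Step 1: Agent 0 wants item 2
Step 2: There are 2 possible orderings of agents
Step 3: In 1 orderings, agent 0 gets item 2
Step 4: Probability = 1/2

1/2


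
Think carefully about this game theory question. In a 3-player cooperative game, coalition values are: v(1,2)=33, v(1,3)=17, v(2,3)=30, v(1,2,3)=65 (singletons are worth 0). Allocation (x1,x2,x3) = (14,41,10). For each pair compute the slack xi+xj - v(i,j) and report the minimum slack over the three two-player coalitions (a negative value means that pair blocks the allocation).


Step 1: Slack for coalition (1,2): x1+x2 - v12 = 55 - 33 = 22
Step 2: Slack for coalition (1,3): x1+x3 - v13 = 24 - 17 = 7
Step 3: Slack for coalition (2,3): x2+x3 - v23 = 51 - 30 = 21
Step 4: Minimum slack = min(22, 7, 21) = 7, attained by (1,3); no pair can gain by deviating, so the allocation is in the core

7


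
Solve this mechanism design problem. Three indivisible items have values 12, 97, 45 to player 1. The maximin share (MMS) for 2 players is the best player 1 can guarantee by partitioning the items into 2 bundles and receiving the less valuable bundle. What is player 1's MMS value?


Step 1: Item values = 12, 97, 45
Step 2: Enumerate all 2-bundle partitions and take the smaller bundle:
  Partition 1: {12} vs {97,45} -> bundles 12, 142; min = 12
  Partition 2: {97} vs {12,45} -> bundles 97, 57; min = 57
  Partition 3: {45} vs {12,97} -> bundles 45, 109; min = 45
Step 3: MMS = max(12, 57, 45) = 57

57


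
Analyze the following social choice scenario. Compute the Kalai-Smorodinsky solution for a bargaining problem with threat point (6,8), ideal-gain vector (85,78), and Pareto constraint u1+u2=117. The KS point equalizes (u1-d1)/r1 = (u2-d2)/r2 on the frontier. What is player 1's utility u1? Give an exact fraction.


Step 1: At the KS point, (u1-d1)/r1 = (u2-d2)/r2 = t and u1+u2 = 117
Step 2: u1 = d1 + r1*t and u2 = d2 + r2*t, so (d1 + r1*t) + (d2 + r2*t) = 117
Step 3: t = (117 - 6 - 8)/(85 + 78) = 103/163
Step 4: u1 = d1 + r1*t = 6 + 85 * 103/163 = 9733/163
Step 5: (Check: u2 = d2 + r2*t = 9338/163; u1+u2 = 9733/163 + 9338/163 = 117, on the frontier.)

9733/163


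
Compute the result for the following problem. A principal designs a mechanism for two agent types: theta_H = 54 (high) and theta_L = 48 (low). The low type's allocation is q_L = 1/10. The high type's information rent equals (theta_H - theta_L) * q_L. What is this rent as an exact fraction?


Step 1: theta_H - theta_L = 54 - 48 = 6
Step 2: Information rent = (theta_H - theta_L) * q_L
Step 3: = 6 * 1/10
Step 4: = 3/5

3/5


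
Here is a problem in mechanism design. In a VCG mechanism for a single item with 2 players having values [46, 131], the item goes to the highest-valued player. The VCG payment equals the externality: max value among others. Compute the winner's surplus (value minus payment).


Step 1: The winner is the agent with the highest value: agent 1 with value 131
Step 2: Values of other agents: [46]
Step 3: VCG payment = max of others' values = 46
Step 4: Surplus = 131 - 46 = 85

85


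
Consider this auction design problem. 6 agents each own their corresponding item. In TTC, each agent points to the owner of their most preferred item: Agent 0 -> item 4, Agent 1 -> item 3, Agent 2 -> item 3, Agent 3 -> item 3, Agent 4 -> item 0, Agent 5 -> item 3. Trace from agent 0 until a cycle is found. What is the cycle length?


Step 1: Trace the pointer graph from agent 0: 0 -> 4 -> 0
Step 2: A cycle is detected when we revisit agent 0
Step 3: The cycle is: 0 -> 4 -> 0
Step 4: Cycle length = 2

2


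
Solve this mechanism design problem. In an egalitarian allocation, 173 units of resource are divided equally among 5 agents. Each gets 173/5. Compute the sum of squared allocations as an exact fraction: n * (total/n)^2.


Step 1: Each agent's share = 173/5
Step 2: Square of each share = (173/5)^2 = 29929/25
Step 3: Sum of squares = 5 * 29929/25 = 29929/5

29929/5


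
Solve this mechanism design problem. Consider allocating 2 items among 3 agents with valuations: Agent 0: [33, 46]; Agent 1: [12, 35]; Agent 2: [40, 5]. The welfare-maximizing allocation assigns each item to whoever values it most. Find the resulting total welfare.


Step 1: For each item, find the maximum value among all agents.
Step 2: Item 0 -> Agent 2 (value 40)
Step 3: Item 1 -> Agent 0 (value 46)
Step 4: Total welfare = 40 + 46 = 86

86


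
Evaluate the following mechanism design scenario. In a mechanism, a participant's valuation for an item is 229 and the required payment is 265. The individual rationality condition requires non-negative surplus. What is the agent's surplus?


Step 1: Surplus = value - payment = 229 - 265 = -36
Step 2: IR is violated (surplus < 0)

-36


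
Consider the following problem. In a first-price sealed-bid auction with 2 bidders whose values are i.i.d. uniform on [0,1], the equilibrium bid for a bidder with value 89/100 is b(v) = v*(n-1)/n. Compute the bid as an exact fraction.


Step 1: The symmetric BNE bidding function is b(v) = v * (n-1) / n
Step 2: Substitute v = 89/100 and n = 2
Step 3: b = 89/100 * 1/2
Step 4: b = 89/200

89/200


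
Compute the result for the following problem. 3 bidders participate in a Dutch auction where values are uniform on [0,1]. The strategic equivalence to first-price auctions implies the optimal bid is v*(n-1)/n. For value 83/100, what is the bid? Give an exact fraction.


Step 1: Dutch auctions are strategically equivalent to first-price auctions
Step 2: The equilibrium bid is b(v) = v*(n-1)/n
Step 3: b = 83/100 * 2/3
Step 4: b = 83/150

83/150


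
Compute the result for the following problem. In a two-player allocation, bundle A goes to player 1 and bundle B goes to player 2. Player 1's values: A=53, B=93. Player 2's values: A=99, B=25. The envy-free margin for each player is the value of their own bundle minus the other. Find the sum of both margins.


Step 1: Player 1's margin = v1(A) - v1(B) = 53 - 93 = -40
Step 2: Player 2's margin = v2(B) - v2(A) = 25 - 99 = -74
Step 3: Total margin = -40 + -74 = -114

-114


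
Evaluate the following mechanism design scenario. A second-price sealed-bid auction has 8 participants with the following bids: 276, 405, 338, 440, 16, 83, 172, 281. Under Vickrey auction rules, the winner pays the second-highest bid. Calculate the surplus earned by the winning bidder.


Step 1: Sort bids in descending order: 440, 405, 338, 281, 276, 172, 83, 16
Step 2: The winning bid is the highest: 440
Step 3: The payment equals the second-highest bid: 405
Step 4: Surplus = winner's bid - payment = 440 - 405 = 35

35


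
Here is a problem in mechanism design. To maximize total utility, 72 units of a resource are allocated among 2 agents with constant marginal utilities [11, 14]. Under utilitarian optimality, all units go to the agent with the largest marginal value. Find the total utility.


Step 1: The marginal utilities are [11, 14]
Step 2: The highest marginal utility is 14
Step 3: All 72 units go to that agent
Step 4: Total utility = 14 * 72 = 1008

1008


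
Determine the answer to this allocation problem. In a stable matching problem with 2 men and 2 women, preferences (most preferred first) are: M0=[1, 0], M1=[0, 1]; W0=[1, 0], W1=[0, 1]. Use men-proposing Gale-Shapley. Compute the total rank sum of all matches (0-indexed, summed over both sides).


Step 1: Run Gale-Shapley (men propose, women hold best offer):
  M0 proposes to W1; she accepts
  M1 proposes to W0; she accepts
Step 2: Final matching: W0-M1, W1-M0
Step 3: 0-indexed ranks (man's rank of his match, then woman's): 0 + 0 + 0 + 0
Step 4: Total rank sum = 0

0


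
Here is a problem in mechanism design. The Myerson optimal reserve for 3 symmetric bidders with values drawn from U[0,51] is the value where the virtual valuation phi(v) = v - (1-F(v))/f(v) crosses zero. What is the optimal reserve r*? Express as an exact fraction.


Step 1: For U[0,51], F(v) = v/51 and f(v) = 1/51
Step 2: phi(v) = v - (1 - v/51)/(1/51) = v - (51 - v) = 2v - 51
Step 3: Set phi(r*) = 0: 2r* - 51 = 0
Step 4: r* = 51/2 (the number of bidders n = 3 does not enter)

51/2


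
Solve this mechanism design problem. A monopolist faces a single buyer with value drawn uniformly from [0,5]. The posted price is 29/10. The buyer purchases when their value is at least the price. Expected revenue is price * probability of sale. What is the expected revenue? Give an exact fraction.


Step 1: Posted price r = 29/10, value support [0,5]
Step 2: P(v >= r) = (5 - 29/10)/5 = 21/50
Step 3: Expected revenue = r * P(v >= r) = 29/10 * 21/50
Step 4: Revenue = 609/500

609/500
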